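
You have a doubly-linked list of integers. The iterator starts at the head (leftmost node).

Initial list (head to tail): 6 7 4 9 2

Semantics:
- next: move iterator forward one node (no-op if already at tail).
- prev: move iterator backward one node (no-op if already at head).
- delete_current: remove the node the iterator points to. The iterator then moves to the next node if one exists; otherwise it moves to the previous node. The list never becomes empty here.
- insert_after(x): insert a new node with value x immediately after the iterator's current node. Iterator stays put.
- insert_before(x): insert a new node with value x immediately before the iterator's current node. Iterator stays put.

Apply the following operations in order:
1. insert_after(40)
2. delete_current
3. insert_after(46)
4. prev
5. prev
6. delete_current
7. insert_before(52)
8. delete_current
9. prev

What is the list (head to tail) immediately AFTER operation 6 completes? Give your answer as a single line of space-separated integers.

Answer: 46 7 4 9 2

Derivation:
After 1 (insert_after(40)): list=[6, 40, 7, 4, 9, 2] cursor@6
After 2 (delete_current): list=[40, 7, 4, 9, 2] cursor@40
After 3 (insert_after(46)): list=[40, 46, 7, 4, 9, 2] cursor@40
After 4 (prev): list=[40, 46, 7, 4, 9, 2] cursor@40
After 5 (prev): list=[40, 46, 7, 4, 9, 2] cursor@40
After 6 (delete_current): list=[46, 7, 4, 9, 2] cursor@46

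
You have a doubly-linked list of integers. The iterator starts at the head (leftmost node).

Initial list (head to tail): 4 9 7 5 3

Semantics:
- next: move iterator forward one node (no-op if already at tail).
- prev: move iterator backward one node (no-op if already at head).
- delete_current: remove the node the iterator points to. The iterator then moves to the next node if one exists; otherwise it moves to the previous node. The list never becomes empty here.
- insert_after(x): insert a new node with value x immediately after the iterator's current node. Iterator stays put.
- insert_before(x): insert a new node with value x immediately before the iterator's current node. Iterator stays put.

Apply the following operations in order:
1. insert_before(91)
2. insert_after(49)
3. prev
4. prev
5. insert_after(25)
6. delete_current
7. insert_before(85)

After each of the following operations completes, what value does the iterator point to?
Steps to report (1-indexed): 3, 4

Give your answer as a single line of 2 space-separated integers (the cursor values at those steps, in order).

Answer: 91 91

Derivation:
After 1 (insert_before(91)): list=[91, 4, 9, 7, 5, 3] cursor@4
After 2 (insert_after(49)): list=[91, 4, 49, 9, 7, 5, 3] cursor@4
After 3 (prev): list=[91, 4, 49, 9, 7, 5, 3] cursor@91
After 4 (prev): list=[91, 4, 49, 9, 7, 5, 3] cursor@91
After 5 (insert_after(25)): list=[91, 25, 4, 49, 9, 7, 5, 3] cursor@91
After 6 (delete_current): list=[25, 4, 49, 9, 7, 5, 3] cursor@25
After 7 (insert_before(85)): list=[85, 25, 4, 49, 9, 7, 5, 3] cursor@25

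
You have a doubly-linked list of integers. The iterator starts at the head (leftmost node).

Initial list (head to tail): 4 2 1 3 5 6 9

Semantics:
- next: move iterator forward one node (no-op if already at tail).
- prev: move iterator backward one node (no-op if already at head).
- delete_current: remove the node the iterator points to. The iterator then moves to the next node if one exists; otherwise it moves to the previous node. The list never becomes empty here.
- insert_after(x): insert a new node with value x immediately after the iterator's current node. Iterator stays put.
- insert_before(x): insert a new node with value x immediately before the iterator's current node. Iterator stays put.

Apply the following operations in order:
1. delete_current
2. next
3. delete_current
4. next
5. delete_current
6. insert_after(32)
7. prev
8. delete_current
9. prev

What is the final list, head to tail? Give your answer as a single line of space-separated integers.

After 1 (delete_current): list=[2, 1, 3, 5, 6, 9] cursor@2
After 2 (next): list=[2, 1, 3, 5, 6, 9] cursor@1
After 3 (delete_current): list=[2, 3, 5, 6, 9] cursor@3
After 4 (next): list=[2, 3, 5, 6, 9] cursor@5
After 5 (delete_current): list=[2, 3, 6, 9] cursor@6
After 6 (insert_after(32)): list=[2, 3, 6, 32, 9] cursor@6
After 7 (prev): list=[2, 3, 6, 32, 9] cursor@3
After 8 (delete_current): list=[2, 6, 32, 9] cursor@6
After 9 (prev): list=[2, 6, 32, 9] cursor@2

Answer: 2 6 32 9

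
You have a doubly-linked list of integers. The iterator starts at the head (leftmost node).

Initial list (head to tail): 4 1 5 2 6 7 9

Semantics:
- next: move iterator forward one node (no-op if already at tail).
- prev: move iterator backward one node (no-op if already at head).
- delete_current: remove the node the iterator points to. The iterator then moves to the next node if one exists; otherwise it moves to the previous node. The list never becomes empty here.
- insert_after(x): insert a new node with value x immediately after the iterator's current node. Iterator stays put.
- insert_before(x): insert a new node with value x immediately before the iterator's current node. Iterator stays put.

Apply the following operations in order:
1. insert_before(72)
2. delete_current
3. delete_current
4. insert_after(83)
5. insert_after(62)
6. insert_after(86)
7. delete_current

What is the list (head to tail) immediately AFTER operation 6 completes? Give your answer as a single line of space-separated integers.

After 1 (insert_before(72)): list=[72, 4, 1, 5, 2, 6, 7, 9] cursor@4
After 2 (delete_current): list=[72, 1, 5, 2, 6, 7, 9] cursor@1
After 3 (delete_current): list=[72, 5, 2, 6, 7, 9] cursor@5
After 4 (insert_after(83)): list=[72, 5, 83, 2, 6, 7, 9] cursor@5
After 5 (insert_after(62)): list=[72, 5, 62, 83, 2, 6, 7, 9] cursor@5
After 6 (insert_after(86)): list=[72, 5, 86, 62, 83, 2, 6, 7, 9] cursor@5

Answer: 72 5 86 62 83 2 6 7 9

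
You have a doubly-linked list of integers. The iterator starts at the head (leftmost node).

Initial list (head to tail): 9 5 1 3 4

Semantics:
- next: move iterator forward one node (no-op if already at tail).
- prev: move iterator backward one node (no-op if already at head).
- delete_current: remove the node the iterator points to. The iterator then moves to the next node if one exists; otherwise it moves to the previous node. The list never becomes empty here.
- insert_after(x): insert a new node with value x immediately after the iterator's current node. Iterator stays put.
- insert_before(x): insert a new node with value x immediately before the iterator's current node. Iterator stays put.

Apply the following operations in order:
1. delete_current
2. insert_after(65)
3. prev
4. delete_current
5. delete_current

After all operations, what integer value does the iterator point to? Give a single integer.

Answer: 1

Derivation:
After 1 (delete_current): list=[5, 1, 3, 4] cursor@5
After 2 (insert_after(65)): list=[5, 65, 1, 3, 4] cursor@5
After 3 (prev): list=[5, 65, 1, 3, 4] cursor@5
After 4 (delete_current): list=[65, 1, 3, 4] cursor@65
After 5 (delete_current): list=[1, 3, 4] cursor@1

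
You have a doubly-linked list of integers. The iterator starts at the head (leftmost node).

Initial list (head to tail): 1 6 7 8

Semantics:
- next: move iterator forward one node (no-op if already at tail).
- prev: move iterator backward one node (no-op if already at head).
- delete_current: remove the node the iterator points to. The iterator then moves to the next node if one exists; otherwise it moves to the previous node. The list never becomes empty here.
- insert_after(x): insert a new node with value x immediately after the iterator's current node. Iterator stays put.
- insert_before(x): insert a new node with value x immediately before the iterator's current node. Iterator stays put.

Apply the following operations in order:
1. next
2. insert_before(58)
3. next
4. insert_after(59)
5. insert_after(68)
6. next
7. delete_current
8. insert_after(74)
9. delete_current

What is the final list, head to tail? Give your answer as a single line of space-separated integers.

After 1 (next): list=[1, 6, 7, 8] cursor@6
After 2 (insert_before(58)): list=[1, 58, 6, 7, 8] cursor@6
After 3 (next): list=[1, 58, 6, 7, 8] cursor@7
After 4 (insert_after(59)): list=[1, 58, 6, 7, 59, 8] cursor@7
After 5 (insert_after(68)): list=[1, 58, 6, 7, 68, 59, 8] cursor@7
After 6 (next): list=[1, 58, 6, 7, 68, 59, 8] cursor@68
After 7 (delete_current): list=[1, 58, 6, 7, 59, 8] cursor@59
After 8 (insert_after(74)): list=[1, 58, 6, 7, 59, 74, 8] cursor@59
After 9 (delete_current): list=[1, 58, 6, 7, 74, 8] cursor@74

Answer: 1 58 6 7 74 8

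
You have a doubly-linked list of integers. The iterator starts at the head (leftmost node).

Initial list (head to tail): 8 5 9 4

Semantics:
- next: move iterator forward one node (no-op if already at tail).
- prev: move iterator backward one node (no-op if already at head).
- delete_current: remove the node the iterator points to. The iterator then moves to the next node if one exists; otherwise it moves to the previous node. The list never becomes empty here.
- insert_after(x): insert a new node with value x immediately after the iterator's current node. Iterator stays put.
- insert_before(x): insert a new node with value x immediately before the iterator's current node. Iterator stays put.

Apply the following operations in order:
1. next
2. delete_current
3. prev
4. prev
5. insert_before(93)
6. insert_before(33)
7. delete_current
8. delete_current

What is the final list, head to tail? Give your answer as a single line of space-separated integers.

Answer: 93 33 4

Derivation:
After 1 (next): list=[8, 5, 9, 4] cursor@5
After 2 (delete_current): list=[8, 9, 4] cursor@9
After 3 (prev): list=[8, 9, 4] cursor@8
After 4 (prev): list=[8, 9, 4] cursor@8
After 5 (insert_before(93)): list=[93, 8, 9, 4] cursor@8
After 6 (insert_before(33)): list=[93, 33, 8, 9, 4] cursor@8
After 7 (delete_current): list=[93, 33, 9, 4] cursor@9
After 8 (delete_current): list=[93, 33, 4] cursor@4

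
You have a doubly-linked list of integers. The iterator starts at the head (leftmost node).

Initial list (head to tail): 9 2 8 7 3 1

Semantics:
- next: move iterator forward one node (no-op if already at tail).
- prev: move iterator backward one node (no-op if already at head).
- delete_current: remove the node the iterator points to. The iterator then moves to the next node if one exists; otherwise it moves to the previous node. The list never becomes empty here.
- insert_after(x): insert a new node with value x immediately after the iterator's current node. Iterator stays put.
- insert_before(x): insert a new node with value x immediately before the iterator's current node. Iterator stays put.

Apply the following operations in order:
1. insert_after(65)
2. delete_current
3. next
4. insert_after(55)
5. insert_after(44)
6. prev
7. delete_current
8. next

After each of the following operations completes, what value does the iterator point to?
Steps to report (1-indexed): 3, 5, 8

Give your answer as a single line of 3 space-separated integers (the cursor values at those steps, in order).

After 1 (insert_after(65)): list=[9, 65, 2, 8, 7, 3, 1] cursor@9
After 2 (delete_current): list=[65, 2, 8, 7, 3, 1] cursor@65
After 3 (next): list=[65, 2, 8, 7, 3, 1] cursor@2
After 4 (insert_after(55)): list=[65, 2, 55, 8, 7, 3, 1] cursor@2
After 5 (insert_after(44)): list=[65, 2, 44, 55, 8, 7, 3, 1] cursor@2
After 6 (prev): list=[65, 2, 44, 55, 8, 7, 3, 1] cursor@65
After 7 (delete_current): list=[2, 44, 55, 8, 7, 3, 1] cursor@2
After 8 (next): list=[2, 44, 55, 8, 7, 3, 1] cursor@44

Answer: 2 2 44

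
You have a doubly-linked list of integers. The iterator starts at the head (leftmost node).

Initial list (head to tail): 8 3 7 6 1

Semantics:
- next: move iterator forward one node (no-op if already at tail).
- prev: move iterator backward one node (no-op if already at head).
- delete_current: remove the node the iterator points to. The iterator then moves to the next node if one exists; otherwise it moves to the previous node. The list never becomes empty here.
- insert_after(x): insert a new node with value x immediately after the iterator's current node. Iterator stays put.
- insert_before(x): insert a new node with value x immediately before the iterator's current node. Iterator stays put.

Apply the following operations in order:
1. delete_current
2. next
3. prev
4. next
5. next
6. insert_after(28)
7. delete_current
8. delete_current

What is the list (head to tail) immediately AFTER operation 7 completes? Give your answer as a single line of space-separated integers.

After 1 (delete_current): list=[3, 7, 6, 1] cursor@3
After 2 (next): list=[3, 7, 6, 1] cursor@7
After 3 (prev): list=[3, 7, 6, 1] cursor@3
After 4 (next): list=[3, 7, 6, 1] cursor@7
After 5 (next): list=[3, 7, 6, 1] cursor@6
After 6 (insert_after(28)): list=[3, 7, 6, 28, 1] cursor@6
After 7 (delete_current): list=[3, 7, 28, 1] cursor@28

Answer: 3 7 28 1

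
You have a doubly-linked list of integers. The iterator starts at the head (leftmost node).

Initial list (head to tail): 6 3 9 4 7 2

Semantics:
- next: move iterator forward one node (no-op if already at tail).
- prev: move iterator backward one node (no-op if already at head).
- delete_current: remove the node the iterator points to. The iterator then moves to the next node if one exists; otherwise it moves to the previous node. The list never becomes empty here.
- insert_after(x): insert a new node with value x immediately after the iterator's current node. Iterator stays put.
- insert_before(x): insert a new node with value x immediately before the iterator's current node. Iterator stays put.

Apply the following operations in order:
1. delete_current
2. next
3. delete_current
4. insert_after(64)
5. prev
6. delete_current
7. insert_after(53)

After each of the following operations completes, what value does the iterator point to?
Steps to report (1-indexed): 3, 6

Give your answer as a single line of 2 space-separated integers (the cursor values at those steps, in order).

Answer: 4 4

Derivation:
After 1 (delete_current): list=[3, 9, 4, 7, 2] cursor@3
After 2 (next): list=[3, 9, 4, 7, 2] cursor@9
After 3 (delete_current): list=[3, 4, 7, 2] cursor@4
After 4 (insert_after(64)): list=[3, 4, 64, 7, 2] cursor@4
After 5 (prev): list=[3, 4, 64, 7, 2] cursor@3
After 6 (delete_current): list=[4, 64, 7, 2] cursor@4
After 7 (insert_after(53)): list=[4, 53, 64, 7, 2] cursor@4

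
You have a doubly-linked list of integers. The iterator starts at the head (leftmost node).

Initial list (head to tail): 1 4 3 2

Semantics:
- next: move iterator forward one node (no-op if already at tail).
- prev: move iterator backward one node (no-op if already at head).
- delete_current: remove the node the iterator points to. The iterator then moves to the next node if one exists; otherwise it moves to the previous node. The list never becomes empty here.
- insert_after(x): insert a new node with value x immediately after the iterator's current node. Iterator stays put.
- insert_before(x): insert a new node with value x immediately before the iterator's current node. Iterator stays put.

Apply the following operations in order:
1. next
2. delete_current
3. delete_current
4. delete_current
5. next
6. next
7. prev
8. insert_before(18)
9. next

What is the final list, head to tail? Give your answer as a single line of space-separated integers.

Answer: 18 1

Derivation:
After 1 (next): list=[1, 4, 3, 2] cursor@4
After 2 (delete_current): list=[1, 3, 2] cursor@3
After 3 (delete_current): list=[1, 2] cursor@2
After 4 (delete_current): list=[1] cursor@1
After 5 (next): list=[1] cursor@1
After 6 (next): list=[1] cursor@1
After 7 (prev): list=[1] cursor@1
After 8 (insert_before(18)): list=[18, 1] cursor@1
After 9 (next): list=[18, 1] cursor@1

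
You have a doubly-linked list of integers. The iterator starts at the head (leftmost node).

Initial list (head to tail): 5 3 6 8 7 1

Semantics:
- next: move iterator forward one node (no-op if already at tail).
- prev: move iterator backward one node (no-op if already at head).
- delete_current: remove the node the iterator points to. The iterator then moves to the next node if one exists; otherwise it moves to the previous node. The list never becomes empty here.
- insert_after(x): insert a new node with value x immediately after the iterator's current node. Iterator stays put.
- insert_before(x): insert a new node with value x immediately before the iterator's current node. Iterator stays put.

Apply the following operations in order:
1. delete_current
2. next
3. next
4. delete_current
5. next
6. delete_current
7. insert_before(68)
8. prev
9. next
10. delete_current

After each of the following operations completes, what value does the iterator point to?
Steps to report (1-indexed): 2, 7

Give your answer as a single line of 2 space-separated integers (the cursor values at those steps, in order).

Answer: 6 7

Derivation:
After 1 (delete_current): list=[3, 6, 8, 7, 1] cursor@3
After 2 (next): list=[3, 6, 8, 7, 1] cursor@6
After 3 (next): list=[3, 6, 8, 7, 1] cursor@8
After 4 (delete_current): list=[3, 6, 7, 1] cursor@7
After 5 (next): list=[3, 6, 7, 1] cursor@1
After 6 (delete_current): list=[3, 6, 7] cursor@7
After 7 (insert_before(68)): list=[3, 6, 68, 7] cursor@7
After 8 (prev): list=[3, 6, 68, 7] cursor@68
After 9 (next): list=[3, 6, 68, 7] cursor@7
After 10 (delete_current): list=[3, 6, 68] cursor@68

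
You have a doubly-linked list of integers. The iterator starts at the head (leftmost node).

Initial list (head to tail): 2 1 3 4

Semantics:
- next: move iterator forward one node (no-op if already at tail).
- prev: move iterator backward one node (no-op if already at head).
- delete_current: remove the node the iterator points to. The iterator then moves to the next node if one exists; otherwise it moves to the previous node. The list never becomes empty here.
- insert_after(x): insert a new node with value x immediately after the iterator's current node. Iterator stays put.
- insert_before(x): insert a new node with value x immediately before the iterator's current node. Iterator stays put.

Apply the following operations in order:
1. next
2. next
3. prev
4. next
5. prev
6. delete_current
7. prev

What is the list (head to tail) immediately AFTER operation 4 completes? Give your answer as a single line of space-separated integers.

Answer: 2 1 3 4

Derivation:
After 1 (next): list=[2, 1, 3, 4] cursor@1
After 2 (next): list=[2, 1, 3, 4] cursor@3
After 3 (prev): list=[2, 1, 3, 4] cursor@1
After 4 (next): list=[2, 1, 3, 4] cursor@3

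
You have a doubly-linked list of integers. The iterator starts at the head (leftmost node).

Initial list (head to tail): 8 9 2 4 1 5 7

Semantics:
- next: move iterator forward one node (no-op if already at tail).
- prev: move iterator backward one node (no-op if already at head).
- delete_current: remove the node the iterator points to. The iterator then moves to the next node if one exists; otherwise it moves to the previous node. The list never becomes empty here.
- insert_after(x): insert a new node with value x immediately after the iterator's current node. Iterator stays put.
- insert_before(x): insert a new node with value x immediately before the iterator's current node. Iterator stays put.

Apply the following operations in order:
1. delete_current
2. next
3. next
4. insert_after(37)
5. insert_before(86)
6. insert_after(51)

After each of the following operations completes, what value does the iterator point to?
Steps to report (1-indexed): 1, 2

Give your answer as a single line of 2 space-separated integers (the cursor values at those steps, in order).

After 1 (delete_current): list=[9, 2, 4, 1, 5, 7] cursor@9
After 2 (next): list=[9, 2, 4, 1, 5, 7] cursor@2
After 3 (next): list=[9, 2, 4, 1, 5, 7] cursor@4
After 4 (insert_after(37)): list=[9, 2, 4, 37, 1, 5, 7] cursor@4
After 5 (insert_before(86)): list=[9, 2, 86, 4, 37, 1, 5, 7] cursor@4
After 6 (insert_after(51)): list=[9, 2, 86, 4, 51, 37, 1, 5, 7] cursor@4

Answer: 9 2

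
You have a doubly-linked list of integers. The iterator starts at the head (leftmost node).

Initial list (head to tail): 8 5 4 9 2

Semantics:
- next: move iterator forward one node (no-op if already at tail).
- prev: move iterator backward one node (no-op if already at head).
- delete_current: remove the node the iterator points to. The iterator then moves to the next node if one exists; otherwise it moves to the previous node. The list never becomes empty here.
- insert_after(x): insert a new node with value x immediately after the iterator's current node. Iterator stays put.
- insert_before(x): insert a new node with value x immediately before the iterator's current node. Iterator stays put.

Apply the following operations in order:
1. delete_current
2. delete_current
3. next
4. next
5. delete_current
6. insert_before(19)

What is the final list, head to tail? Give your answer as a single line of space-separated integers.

Answer: 4 19 9

Derivation:
After 1 (delete_current): list=[5, 4, 9, 2] cursor@5
After 2 (delete_current): list=[4, 9, 2] cursor@4
After 3 (next): list=[4, 9, 2] cursor@9
After 4 (next): list=[4, 9, 2] cursor@2
After 5 (delete_current): list=[4, 9] cursor@9
After 6 (insert_before(19)): list=[4, 19, 9] cursor@9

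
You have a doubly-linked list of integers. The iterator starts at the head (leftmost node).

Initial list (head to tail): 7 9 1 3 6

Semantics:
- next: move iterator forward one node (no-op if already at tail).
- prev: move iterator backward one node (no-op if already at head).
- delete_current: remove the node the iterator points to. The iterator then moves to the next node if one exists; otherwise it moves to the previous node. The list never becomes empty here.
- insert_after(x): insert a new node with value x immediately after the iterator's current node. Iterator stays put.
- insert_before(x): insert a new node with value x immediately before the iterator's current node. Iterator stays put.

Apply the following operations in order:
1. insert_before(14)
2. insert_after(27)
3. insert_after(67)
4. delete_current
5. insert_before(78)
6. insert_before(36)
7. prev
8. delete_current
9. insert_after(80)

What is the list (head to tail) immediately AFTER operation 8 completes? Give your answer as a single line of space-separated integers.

After 1 (insert_before(14)): list=[14, 7, 9, 1, 3, 6] cursor@7
After 2 (insert_after(27)): list=[14, 7, 27, 9, 1, 3, 6] cursor@7
After 3 (insert_after(67)): list=[14, 7, 67, 27, 9, 1, 3, 6] cursor@7
After 4 (delete_current): list=[14, 67, 27, 9, 1, 3, 6] cursor@67
After 5 (insert_before(78)): list=[14, 78, 67, 27, 9, 1, 3, 6] cursor@67
After 6 (insert_before(36)): list=[14, 78, 36, 67, 27, 9, 1, 3, 6] cursor@67
After 7 (prev): list=[14, 78, 36, 67, 27, 9, 1, 3, 6] cursor@36
After 8 (delete_current): list=[14, 78, 67, 27, 9, 1, 3, 6] cursor@67

Answer: 14 78 67 27 9 1 3 6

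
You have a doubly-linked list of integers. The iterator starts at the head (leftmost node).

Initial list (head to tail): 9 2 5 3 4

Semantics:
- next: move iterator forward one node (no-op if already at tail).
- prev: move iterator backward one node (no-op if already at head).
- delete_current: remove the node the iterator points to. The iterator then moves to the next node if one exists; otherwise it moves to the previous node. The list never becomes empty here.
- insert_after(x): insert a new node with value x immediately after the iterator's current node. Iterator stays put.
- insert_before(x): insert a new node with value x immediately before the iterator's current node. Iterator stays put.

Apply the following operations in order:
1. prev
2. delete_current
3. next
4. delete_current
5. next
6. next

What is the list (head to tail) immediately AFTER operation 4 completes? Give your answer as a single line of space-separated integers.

Answer: 2 3 4

Derivation:
After 1 (prev): list=[9, 2, 5, 3, 4] cursor@9
After 2 (delete_current): list=[2, 5, 3, 4] cursor@2
After 3 (next): list=[2, 5, 3, 4] cursor@5
After 4 (delete_current): list=[2, 3, 4] cursor@3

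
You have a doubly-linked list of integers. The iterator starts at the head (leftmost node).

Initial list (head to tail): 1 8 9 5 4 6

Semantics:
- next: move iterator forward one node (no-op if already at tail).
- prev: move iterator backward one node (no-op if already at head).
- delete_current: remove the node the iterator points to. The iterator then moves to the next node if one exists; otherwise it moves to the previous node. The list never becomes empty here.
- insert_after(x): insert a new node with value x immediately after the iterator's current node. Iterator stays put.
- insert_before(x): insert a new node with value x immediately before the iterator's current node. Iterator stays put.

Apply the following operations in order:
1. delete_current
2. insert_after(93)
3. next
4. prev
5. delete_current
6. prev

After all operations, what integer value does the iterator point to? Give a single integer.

After 1 (delete_current): list=[8, 9, 5, 4, 6] cursor@8
After 2 (insert_after(93)): list=[8, 93, 9, 5, 4, 6] cursor@8
After 3 (next): list=[8, 93, 9, 5, 4, 6] cursor@93
After 4 (prev): list=[8, 93, 9, 5, 4, 6] cursor@8
After 5 (delete_current): list=[93, 9, 5, 4, 6] cursor@93
After 6 (prev): list=[93, 9, 5, 4, 6] cursor@93

Answer: 93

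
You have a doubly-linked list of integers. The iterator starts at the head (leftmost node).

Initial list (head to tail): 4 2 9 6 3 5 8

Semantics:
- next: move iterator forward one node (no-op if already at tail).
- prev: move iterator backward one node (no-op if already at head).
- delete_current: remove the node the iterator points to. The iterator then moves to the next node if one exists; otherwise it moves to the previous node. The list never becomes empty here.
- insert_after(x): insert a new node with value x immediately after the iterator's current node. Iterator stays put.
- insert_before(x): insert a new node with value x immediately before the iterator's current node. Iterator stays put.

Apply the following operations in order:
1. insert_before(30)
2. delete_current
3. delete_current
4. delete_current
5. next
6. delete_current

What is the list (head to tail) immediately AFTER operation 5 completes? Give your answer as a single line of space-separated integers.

After 1 (insert_before(30)): list=[30, 4, 2, 9, 6, 3, 5, 8] cursor@4
After 2 (delete_current): list=[30, 2, 9, 6, 3, 5, 8] cursor@2
After 3 (delete_current): list=[30, 9, 6, 3, 5, 8] cursor@9
After 4 (delete_current): list=[30, 6, 3, 5, 8] cursor@6
After 5 (next): list=[30, 6, 3, 5, 8] cursor@3

Answer: 30 6 3 5 8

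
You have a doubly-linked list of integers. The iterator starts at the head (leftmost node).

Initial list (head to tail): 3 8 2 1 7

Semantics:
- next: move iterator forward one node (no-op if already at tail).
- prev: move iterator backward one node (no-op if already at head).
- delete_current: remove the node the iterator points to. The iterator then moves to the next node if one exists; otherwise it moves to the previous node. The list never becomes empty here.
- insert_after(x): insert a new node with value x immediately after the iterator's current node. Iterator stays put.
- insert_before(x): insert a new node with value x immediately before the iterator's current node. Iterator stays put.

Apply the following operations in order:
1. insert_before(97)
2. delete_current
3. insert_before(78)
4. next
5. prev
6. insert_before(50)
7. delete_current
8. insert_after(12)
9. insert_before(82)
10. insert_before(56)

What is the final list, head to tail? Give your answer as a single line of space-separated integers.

After 1 (insert_before(97)): list=[97, 3, 8, 2, 1, 7] cursor@3
After 2 (delete_current): list=[97, 8, 2, 1, 7] cursor@8
After 3 (insert_before(78)): list=[97, 78, 8, 2, 1, 7] cursor@8
After 4 (next): list=[97, 78, 8, 2, 1, 7] cursor@2
After 5 (prev): list=[97, 78, 8, 2, 1, 7] cursor@8
After 6 (insert_before(50)): list=[97, 78, 50, 8, 2, 1, 7] cursor@8
After 7 (delete_current): list=[97, 78, 50, 2, 1, 7] cursor@2
After 8 (insert_after(12)): list=[97, 78, 50, 2, 12, 1, 7] cursor@2
After 9 (insert_before(82)): list=[97, 78, 50, 82, 2, 12, 1, 7] cursor@2
After 10 (insert_before(56)): list=[97, 78, 50, 82, 56, 2, 12, 1, 7] cursor@2

Answer: 97 78 50 82 56 2 12 1 7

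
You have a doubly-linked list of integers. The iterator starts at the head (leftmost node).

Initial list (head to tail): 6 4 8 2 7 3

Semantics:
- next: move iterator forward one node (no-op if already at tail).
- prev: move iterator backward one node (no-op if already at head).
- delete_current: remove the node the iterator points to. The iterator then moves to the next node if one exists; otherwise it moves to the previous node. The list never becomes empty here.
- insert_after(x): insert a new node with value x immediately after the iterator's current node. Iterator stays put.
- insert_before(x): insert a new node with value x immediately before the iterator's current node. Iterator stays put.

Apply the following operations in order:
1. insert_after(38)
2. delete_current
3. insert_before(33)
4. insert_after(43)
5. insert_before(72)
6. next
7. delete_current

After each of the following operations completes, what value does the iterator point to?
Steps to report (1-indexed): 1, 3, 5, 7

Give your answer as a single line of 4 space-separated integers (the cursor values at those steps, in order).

Answer: 6 38 38 4

Derivation:
After 1 (insert_after(38)): list=[6, 38, 4, 8, 2, 7, 3] cursor@6
After 2 (delete_current): list=[38, 4, 8, 2, 7, 3] cursor@38
After 3 (insert_before(33)): list=[33, 38, 4, 8, 2, 7, 3] cursor@38
After 4 (insert_after(43)): list=[33, 38, 43, 4, 8, 2, 7, 3] cursor@38
After 5 (insert_before(72)): list=[33, 72, 38, 43, 4, 8, 2, 7, 3] cursor@38
After 6 (next): list=[33, 72, 38, 43, 4, 8, 2, 7, 3] cursor@43
After 7 (delete_current): list=[33, 72, 38, 4, 8, 2, 7, 3] cursor@4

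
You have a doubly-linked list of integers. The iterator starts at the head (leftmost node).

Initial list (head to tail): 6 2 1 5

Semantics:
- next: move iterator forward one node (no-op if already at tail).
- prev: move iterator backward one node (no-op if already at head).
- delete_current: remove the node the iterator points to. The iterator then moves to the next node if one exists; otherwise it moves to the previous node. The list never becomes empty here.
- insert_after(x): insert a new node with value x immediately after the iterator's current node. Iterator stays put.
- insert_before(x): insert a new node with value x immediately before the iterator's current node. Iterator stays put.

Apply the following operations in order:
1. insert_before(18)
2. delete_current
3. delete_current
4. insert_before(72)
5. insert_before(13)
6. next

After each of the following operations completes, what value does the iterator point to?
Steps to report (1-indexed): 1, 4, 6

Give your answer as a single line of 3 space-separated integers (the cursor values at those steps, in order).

After 1 (insert_before(18)): list=[18, 6, 2, 1, 5] cursor@6
After 2 (delete_current): list=[18, 2, 1, 5] cursor@2
After 3 (delete_current): list=[18, 1, 5] cursor@1
After 4 (insert_before(72)): list=[18, 72, 1, 5] cursor@1
After 5 (insert_before(13)): list=[18, 72, 13, 1, 5] cursor@1
After 6 (next): list=[18, 72, 13, 1, 5] cursor@5

Answer: 6 1 5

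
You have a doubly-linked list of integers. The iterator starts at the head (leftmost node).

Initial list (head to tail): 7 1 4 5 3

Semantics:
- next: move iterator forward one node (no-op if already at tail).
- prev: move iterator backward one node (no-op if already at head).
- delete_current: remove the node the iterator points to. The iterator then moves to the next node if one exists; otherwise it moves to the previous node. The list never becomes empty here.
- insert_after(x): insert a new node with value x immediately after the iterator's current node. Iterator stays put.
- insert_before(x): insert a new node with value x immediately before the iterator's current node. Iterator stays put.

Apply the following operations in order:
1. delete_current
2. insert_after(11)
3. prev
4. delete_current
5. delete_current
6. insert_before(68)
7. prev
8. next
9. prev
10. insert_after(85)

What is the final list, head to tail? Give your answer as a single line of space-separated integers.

Answer: 68 85 4 5 3

Derivation:
After 1 (delete_current): list=[1, 4, 5, 3] cursor@1
After 2 (insert_after(11)): list=[1, 11, 4, 5, 3] cursor@1
After 3 (prev): list=[1, 11, 4, 5, 3] cursor@1
After 4 (delete_current): list=[11, 4, 5, 3] cursor@11
After 5 (delete_current): list=[4, 5, 3] cursor@4
After 6 (insert_before(68)): list=[68, 4, 5, 3] cursor@4
After 7 (prev): list=[68, 4, 5, 3] cursor@68
After 8 (next): list=[68, 4, 5, 3] cursor@4
After 9 (prev): list=[68, 4, 5, 3] cursor@68
After 10 (insert_after(85)): list=[68, 85, 4, 5, 3] cursor@68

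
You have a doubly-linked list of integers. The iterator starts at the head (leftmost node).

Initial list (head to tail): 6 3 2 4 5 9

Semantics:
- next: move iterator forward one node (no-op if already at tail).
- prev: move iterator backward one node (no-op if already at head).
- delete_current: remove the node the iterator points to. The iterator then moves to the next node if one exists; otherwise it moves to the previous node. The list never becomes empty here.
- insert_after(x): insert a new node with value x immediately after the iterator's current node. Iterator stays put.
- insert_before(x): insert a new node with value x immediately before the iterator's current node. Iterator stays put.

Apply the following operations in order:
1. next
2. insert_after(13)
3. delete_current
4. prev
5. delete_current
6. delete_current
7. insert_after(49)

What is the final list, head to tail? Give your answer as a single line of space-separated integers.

After 1 (next): list=[6, 3, 2, 4, 5, 9] cursor@3
After 2 (insert_after(13)): list=[6, 3, 13, 2, 4, 5, 9] cursor@3
After 3 (delete_current): list=[6, 13, 2, 4, 5, 9] cursor@13
After 4 (prev): list=[6, 13, 2, 4, 5, 9] cursor@6
After 5 (delete_current): list=[13, 2, 4, 5, 9] cursor@13
After 6 (delete_current): list=[2, 4, 5, 9] cursor@2
After 7 (insert_after(49)): list=[2, 49, 4, 5, 9] cursor@2

Answer: 2 49 4 5 9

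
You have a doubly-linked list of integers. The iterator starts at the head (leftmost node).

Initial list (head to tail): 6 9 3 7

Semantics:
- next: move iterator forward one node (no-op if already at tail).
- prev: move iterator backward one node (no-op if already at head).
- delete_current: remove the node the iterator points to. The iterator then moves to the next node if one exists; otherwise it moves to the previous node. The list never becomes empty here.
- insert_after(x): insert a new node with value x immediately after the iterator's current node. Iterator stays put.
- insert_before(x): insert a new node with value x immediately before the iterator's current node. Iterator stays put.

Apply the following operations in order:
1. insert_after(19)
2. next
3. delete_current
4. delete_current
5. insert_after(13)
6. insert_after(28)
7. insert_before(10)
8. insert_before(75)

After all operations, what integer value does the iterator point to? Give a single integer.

Answer: 3

Derivation:
After 1 (insert_after(19)): list=[6, 19, 9, 3, 7] cursor@6
After 2 (next): list=[6, 19, 9, 3, 7] cursor@19
After 3 (delete_current): list=[6, 9, 3, 7] cursor@9
After 4 (delete_current): list=[6, 3, 7] cursor@3
After 5 (insert_after(13)): list=[6, 3, 13, 7] cursor@3
After 6 (insert_after(28)): list=[6, 3, 28, 13, 7] cursor@3
After 7 (insert_before(10)): list=[6, 10, 3, 28, 13, 7] cursor@3
After 8 (insert_before(75)): list=[6, 10, 75, 3, 28, 13, 7] cursor@3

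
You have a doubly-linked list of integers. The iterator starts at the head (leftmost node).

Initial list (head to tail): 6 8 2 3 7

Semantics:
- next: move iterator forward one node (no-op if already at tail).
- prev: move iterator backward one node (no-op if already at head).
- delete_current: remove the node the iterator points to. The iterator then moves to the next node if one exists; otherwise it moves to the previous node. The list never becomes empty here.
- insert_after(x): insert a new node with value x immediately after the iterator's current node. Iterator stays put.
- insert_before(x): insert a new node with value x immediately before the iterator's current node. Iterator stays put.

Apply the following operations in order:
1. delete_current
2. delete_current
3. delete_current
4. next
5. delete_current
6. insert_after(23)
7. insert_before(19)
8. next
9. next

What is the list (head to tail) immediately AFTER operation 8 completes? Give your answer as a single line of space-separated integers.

Answer: 19 3 23

Derivation:
After 1 (delete_current): list=[8, 2, 3, 7] cursor@8
After 2 (delete_current): list=[2, 3, 7] cursor@2
After 3 (delete_current): list=[3, 7] cursor@3
After 4 (next): list=[3, 7] cursor@7
After 5 (delete_current): list=[3] cursor@3
After 6 (insert_after(23)): list=[3, 23] cursor@3
After 7 (insert_before(19)): list=[19, 3, 23] cursor@3
After 8 (next): list=[19, 3, 23] cursor@23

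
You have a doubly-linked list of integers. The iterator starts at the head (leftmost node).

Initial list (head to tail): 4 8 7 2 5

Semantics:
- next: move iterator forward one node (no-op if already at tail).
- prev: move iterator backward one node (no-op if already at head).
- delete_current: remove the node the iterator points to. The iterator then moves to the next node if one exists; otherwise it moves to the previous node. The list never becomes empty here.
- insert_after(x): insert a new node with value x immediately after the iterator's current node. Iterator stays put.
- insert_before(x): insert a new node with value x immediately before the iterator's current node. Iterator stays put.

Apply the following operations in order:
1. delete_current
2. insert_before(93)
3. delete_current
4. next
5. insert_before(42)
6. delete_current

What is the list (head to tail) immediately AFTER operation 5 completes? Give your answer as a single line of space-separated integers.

Answer: 93 7 42 2 5

Derivation:
After 1 (delete_current): list=[8, 7, 2, 5] cursor@8
After 2 (insert_before(93)): list=[93, 8, 7, 2, 5] cursor@8
After 3 (delete_current): list=[93, 7, 2, 5] cursor@7
After 4 (next): list=[93, 7, 2, 5] cursor@2
After 5 (insert_before(42)): list=[93, 7, 42, 2, 5] cursor@2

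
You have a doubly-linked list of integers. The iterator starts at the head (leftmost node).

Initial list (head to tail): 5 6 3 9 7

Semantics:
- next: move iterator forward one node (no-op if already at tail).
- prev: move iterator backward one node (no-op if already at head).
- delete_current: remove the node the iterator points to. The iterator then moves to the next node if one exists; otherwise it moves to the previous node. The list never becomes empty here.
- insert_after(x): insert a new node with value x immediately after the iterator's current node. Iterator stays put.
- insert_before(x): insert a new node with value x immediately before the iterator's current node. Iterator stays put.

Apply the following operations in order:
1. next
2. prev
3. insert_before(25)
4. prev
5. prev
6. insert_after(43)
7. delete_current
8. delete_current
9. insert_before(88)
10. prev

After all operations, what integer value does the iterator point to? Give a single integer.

After 1 (next): list=[5, 6, 3, 9, 7] cursor@6
After 2 (prev): list=[5, 6, 3, 9, 7] cursor@5
After 3 (insert_before(25)): list=[25, 5, 6, 3, 9, 7] cursor@5
After 4 (prev): list=[25, 5, 6, 3, 9, 7] cursor@25
After 5 (prev): list=[25, 5, 6, 3, 9, 7] cursor@25
After 6 (insert_after(43)): list=[25, 43, 5, 6, 3, 9, 7] cursor@25
After 7 (delete_current): list=[43, 5, 6, 3, 9, 7] cursor@43
After 8 (delete_current): list=[5, 6, 3, 9, 7] cursor@5
After 9 (insert_before(88)): list=[88, 5, 6, 3, 9, 7] cursor@5
After 10 (prev): list=[88, 5, 6, 3, 9, 7] cursor@88

Answer: 88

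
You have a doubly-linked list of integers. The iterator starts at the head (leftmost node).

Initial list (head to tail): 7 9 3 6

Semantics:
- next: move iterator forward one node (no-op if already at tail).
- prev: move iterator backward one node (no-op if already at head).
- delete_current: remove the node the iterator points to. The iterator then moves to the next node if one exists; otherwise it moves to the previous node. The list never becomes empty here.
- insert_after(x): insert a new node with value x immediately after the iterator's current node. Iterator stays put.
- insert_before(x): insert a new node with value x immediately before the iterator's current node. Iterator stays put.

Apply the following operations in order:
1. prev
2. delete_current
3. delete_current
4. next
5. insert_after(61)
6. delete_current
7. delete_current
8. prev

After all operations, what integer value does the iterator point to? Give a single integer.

Answer: 3

Derivation:
After 1 (prev): list=[7, 9, 3, 6] cursor@7
After 2 (delete_current): list=[9, 3, 6] cursor@9
After 3 (delete_current): list=[3, 6] cursor@3
After 4 (next): list=[3, 6] cursor@6
After 5 (insert_after(61)): list=[3, 6, 61] cursor@6
After 6 (delete_current): list=[3, 61] cursor@61
After 7 (delete_current): list=[3] cursor@3
After 8 (prev): list=[3] cursor@3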